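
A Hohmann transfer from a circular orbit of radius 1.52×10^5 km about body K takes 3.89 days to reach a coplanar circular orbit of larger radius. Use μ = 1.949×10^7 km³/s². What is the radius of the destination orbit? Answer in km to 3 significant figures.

r₂ = 1.06×10^6 km

Transfer time t = 3.89 days = 3.36096×10^5 s, and t = π√(a_t³/μ).
So a_t = (μ t²/π²)^(1/3) = (1.949×10^7 × (3.36096×10^5)² / π²)^(1/3) = 6.0648×10^5 km.
Since a_t = (r₁ + r₂)/2, r₂ = 2a_t − r₁ = 2×6.0648×10^5 − 1.520×10^5 = 1.06096×10^6 km.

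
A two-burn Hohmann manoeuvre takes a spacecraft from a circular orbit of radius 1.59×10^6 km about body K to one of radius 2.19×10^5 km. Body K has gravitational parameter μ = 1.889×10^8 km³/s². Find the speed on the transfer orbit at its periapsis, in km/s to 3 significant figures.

v = 38.9 km/s

Semi-major axis of the transfer orbit: a_t = (1.590×10^6 + 2.190×10^5)/2 = 9.045×10^5 km.
The periapsis of the transfer ellipse is at r = 2.190×10^5 km.
From the vis-viva equation, v = √[μ(2/r − 1/a_t)] = 38.94 km/s.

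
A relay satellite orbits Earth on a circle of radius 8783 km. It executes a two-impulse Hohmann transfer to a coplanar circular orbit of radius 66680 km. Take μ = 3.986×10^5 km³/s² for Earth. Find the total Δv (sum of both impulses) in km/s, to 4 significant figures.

Δv = 3.484 km/s

The Hohmann ellipse has a_t = (r₁ + r₂)/2 = 37731.5 km.
Circular speed at r₁: v₁ = √(μ/r₁) = √(3.986×10^5/8783) = 6.737 km/s.
Transfer-orbit speed at r₁ (vis-viva equation): v_p = √[μ(2/r₁ − 1/a_t)] = 8.956 km/s.
First burn Δv₁ = |v_p − v₁| = 2.219 km/s.
At r₂, v₂ = √(μ/r₂) = 2.445 km/s.
Transfer-orbit speed at r₂: v_a = √[μ(2/r₂ − 1/a_t)] = 1.180 km/s.
Second burn Δv₂ = |v₂ − v_a| = 1.265 km/s.
Total Δv = Δv₁ + Δv₂ = 3.484 km/s.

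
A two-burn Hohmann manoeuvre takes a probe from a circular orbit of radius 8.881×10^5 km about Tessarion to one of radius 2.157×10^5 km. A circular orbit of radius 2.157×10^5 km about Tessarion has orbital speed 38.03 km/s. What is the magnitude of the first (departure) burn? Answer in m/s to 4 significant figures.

Δv₁ = 7025 m/s

From the circular-orbit relation v² = μ/r at r = 2.157×10^5 km: μ = v²r = (38.03)² × 2.157×10^5 = 3.11963×10^8 km³/s².
Transfer-ellipse semi-major axis a_t = (r₁ + r₂)/2 = (8.881×10^5 + 2.157×10^5)/2 = 5.519×10^5 km.
Circular speed at r = 8.881×10^5 km: v_c = √(μ/r) = 18.742 km/s.
Vis-viva on the transfer ellipse at r = 8.881×10^5 km gives v_t = √[μ(2/r − 1/a_t)] = 11.717 km/s.
Δv₁ = |v_t − v_c| = |11.717 − 18.742| = 7.025 km/s.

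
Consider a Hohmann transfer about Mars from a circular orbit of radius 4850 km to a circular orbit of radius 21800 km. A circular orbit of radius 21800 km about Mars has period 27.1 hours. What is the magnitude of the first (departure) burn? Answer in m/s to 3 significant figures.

From Kepler's third law T² = 4π²r³/μ at r = 21800 km, T = 27.1 hours = 27.1 × 3600 s = 97560 s: μ = 4π²r³/T² = 42972.0 km³/s².
Transfer-ellipse semi-major axis a_t = (r₁ + r₂)/2 = (4850 + 21800)/2 = 13325 km.
Circular speed at r = 4850 km: v_c = √(μ/r) = 2.9766 km/s.
Vis-viva on the transfer ellipse at r = 4850 km gives v_t = √[μ(2/r − 1/a_t)] = 3.8073 km/s.
Δv₁ = |v_t − v_c| = |3.8073 − 2.9766| = 0.8307 km/s.

Δv₁ = 831 m/s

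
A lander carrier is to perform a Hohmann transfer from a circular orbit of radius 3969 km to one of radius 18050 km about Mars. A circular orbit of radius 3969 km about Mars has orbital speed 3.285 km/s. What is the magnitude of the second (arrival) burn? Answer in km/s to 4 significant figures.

Δv₂ = 0.6155 km/s

From the circular-orbit relation v² = μ/r at r = 3969 km: μ = v²r = (3.285)² × 3969 = 42830.4 km³/s².
Transfer-ellipse semi-major axis a_t = (r₁ + r₂)/2 = (3969 + 18050)/2 = 11009.5 km.
Circular speed at r = 18050 km: v_c = √(μ/r) = 1.5404 km/s.
Vis-viva on the transfer ellipse at r = 18050 km gives v_t = √[μ(2/r − 1/a_t)] = 0.92490 km/s.
Δv₂ = |v_t − v_c| = |0.92490 − 1.5404| = 0.6155 km/s.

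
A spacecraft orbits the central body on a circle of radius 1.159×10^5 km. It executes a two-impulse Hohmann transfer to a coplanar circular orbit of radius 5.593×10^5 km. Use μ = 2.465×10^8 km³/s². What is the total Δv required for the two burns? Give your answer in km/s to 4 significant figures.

The Hohmann ellipse has a_t = (r₁ + r₂)/2 = 3.376×10^5 km.
At r₁ the circular-orbit speed is v₁ = √(μ/r₁) = 46.12 km/s.
Transfer-orbit speed at r₁ (vis-viva equation): v_p = √[μ(2/r₁ − 1/a_t)] = 59.36 km/s.
First burn Δv₁ = |v_p − v₁| = 13.24 km/s.
At r₂, v₂ = √(μ/r₂) = 20.994 km/s.
Transfer-orbit speed at r₂: v_a = √[μ(2/r₂ − 1/a_t)] = 12.301 km/s.
Second burn Δv₂ = |v₂ − v_a| = 8.693 km/s.
Total Δv = Δv₁ + Δv₂ = 21.93 km/s.

Δv = 21.93 km/s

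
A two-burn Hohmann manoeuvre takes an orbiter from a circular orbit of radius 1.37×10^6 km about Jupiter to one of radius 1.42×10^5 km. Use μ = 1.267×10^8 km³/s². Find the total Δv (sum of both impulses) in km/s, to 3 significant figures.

The Hohmann ellipse has a_t = (r₁ + r₂)/2 = 7.560×10^5 km.
At r₁ the circular-orbit speed is v₁ = √(μ/r₁) = 9.617 km/s.
On the transfer ellipse at r₁, vis-viva equation gives v_a = √[μ(2/r₁ − 1/a_t)] = 4.168 km/s.
First burn Δv₁ = |v_a − v₁| = 5.449 km/s.
Circular speed at r₂: v₂ = √(μ/r₂) = 29.87 km/s.
Transfer-orbit speed at r₂: v_p = √[μ(2/r₂ − 1/a_t)] = 40.21 km/s.
Second burn Δv₂ = |v₂ − v_p| = 10.34 km/s.
Total Δv = Δv₁ + Δv₂ = 15.79 km/s.

Δv = 15.8 km/s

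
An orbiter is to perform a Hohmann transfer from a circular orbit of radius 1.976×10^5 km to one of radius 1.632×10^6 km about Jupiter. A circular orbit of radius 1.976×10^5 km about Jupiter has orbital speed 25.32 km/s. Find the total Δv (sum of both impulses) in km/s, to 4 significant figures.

From the circular-orbit relation v² = μ/r at r = 1.976×10^5 km: μ = v²r = (25.32)² × 1.976×10^5 = 1.26682×10^8 km³/s².
The Hohmann ellipse has a_t = (r₁ + r₂)/2 = 9.148×10^5 km.
Circular speed at r₁: v₁ = √(μ/r₁) = √(1.26682×10^8/1.976×10^5) = 25.320 km/s.
On the transfer ellipse at r₁, vis-viva equation gives v_p = √[μ(2/r₁ − 1/a_t)] = 33.819 km/s.
First burn Δv₁ = |v_p − v₁| = 8.4990 km/s.
Circular speed at r₂: v₂ = √(μ/r₂) = 8.81043 km/s.
Transfer-orbit speed at r₂: v_a = √[μ(2/r₂ − 1/a_t)] = 4.09475 km/s.
Second burn Δv₂ = |v₂ − v_a| = 4.7157 km/s.
Δv = Δv₁ + Δv₂ = 8.4990 + 4.7157 = 13.21 km/s.

Δv = 13.21 km/s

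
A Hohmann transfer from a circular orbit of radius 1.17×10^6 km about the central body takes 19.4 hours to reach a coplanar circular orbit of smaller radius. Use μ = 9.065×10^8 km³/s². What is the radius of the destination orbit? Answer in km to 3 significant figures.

Transfer time t = 19.4 hours = 69840 s, and t = π√(a_t³/μ).
So a_t = (μ t²/π²)^(1/3) = (9.065×10^8 × (69840)² / π²)^(1/3) = 7.6517×10^5 km.
Since a_t = (r₁ + r₂)/2, r₂ = 2a_t − r₁ = 2×7.6517×10^5 − 1.170×10^6 = 3.6034×10^5 km.

r₂ = 3.60×10^5 km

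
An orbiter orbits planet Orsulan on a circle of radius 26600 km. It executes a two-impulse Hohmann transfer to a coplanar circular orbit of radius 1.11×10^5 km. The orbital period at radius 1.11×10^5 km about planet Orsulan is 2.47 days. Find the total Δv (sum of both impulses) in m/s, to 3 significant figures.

Δv = 3040 m/s

From Kepler's third law T² = 4π²r³/μ at r = 1.11×10^5 km, T = 2.47 days = 2.47 × 86400 s = 2.13408×10^5 s: μ = 4π²r³/T² = 1.18552×10^6 km³/s².
Semi-major axis of the transfer orbit: a_t = (26600 + 1.110×10^5)/2 = 68800 km.
Circular speed at r₁: v₁ = √(μ/r₁) = √(1.18552×10^6/26600) = 6.676 km/s.
Transfer-orbit speed at r₁ (vis-viva equation): v_p = √[μ(2/r₁ − 1/a_t)] = 8.480 km/s.
First burn Δv₁ = |v_p − v₁| = 1.804 km/s.
Circular speed at r₂: v₂ = √(μ/r₂) = 3.268 km/s.
Transfer-orbit speed at r₂: v_a = √[μ(2/r₂ − 1/a_t)] = 2.032 km/s.
Second burn Δv₂ = |v₂ − v_a| = 1.236 km/s.
Total Δv = Δv₁ + Δv₂ = 3.040 km/s.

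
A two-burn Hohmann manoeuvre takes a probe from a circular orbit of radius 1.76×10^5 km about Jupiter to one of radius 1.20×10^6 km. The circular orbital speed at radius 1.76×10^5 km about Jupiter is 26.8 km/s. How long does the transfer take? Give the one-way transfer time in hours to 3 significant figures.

From the circular-orbit relation v² = μ/r at r = 1.76×10^5 km: μ = v²r = (26.8)² × 1.76×10^5 = 1.26410×10^8 km³/s².
Transfer-ellipse semi-major axis a_t = (r₁ + r₂)/2 = (1.760×10^5 + 1.200×10^6)/2 = 6.880×10^5 km.
By Kepler's third law the transfer-orbit period is T = 2π√(a_t³/μ), so t = T/2 = 1.595×10^5 s.
Converting: 1.595×10^5 s ÷ 3600 s/hour = 44.3 hours.

t = 44.3 hours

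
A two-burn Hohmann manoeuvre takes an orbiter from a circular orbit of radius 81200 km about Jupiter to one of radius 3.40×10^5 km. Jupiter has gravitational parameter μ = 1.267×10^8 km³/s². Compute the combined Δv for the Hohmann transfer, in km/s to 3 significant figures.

Transfer-ellipse semi-major axis a_t = (r₁ + r₂)/2 = (81200 + 3.400×10^5)/2 = 2.106×10^5 km.
At r₁ the circular-orbit speed is v₁ = √(μ/r₁) = 39.50 km/s.
On the transfer ellipse at r₁, vis-viva equation gives v_p = √[μ(2/r₁ − 1/a_t)] = 50.19 km/s.
First burn Δv₁ = |v_p − v₁| = 10.69 km/s.
Circular speed at r₂: v₂ = √(μ/r₂) = 19.304 km/s.
Transfer-orbit speed at r₂: v_a = √[μ(2/r₂ − 1/a_t)] = 11.987 km/s.
Second burn Δv₂ = |v₂ − v_a| = 7.317 km/s.
Δv = Δv₁ + Δv₂ = 10.69 + 7.317 = 18.01 km/s.

Δv = 18.0 km/s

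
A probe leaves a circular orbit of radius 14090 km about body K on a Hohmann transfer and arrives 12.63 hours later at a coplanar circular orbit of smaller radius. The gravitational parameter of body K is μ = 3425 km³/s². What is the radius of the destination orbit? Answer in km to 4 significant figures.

Transfer time t = 12.63 hours = 45468 s, and t = π√(a_t³/μ).
So a_t = (μ t²/π²)^(1/3) = (3425 × (45468)² / π²)^(1/3) = 8952.1 km.
Since a_t = (r₁ + r₂)/2, r₂ = 2a_t − r₁ = 2×8952.1 − 14090 = 3814.2 km.

r₂ = 3814 km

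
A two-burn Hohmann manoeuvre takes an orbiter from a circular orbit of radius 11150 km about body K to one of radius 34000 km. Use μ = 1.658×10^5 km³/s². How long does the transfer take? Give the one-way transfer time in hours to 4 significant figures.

Semi-major axis of the transfer orbit: a_t = (11150 + 34000)/2 = 22575 km.
Transfer time t = π√(a_t³/μ) = π√((22575)³ / 1.658×10^5) = 26170 s.
Converting: 26170 s ÷ 3600 s/hour = 7.269 hours.

t = 7.269 hours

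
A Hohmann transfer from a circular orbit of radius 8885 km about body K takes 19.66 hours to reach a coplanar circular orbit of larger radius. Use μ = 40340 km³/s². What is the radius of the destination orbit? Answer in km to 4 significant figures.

Transfer time t = 19.66 hours = 70776 s, and t = π√(a_t³/μ).
So a_t = (μ t²/π²)^(1/3) = (40340 × (70776)² / π²)^(1/3) = 27357 km.
Since a_t = (r₁ + r₂)/2, r₂ = 2a_t − r₁ = 2×27357 − 8885 = 45829 km.

r₂ = 45830 km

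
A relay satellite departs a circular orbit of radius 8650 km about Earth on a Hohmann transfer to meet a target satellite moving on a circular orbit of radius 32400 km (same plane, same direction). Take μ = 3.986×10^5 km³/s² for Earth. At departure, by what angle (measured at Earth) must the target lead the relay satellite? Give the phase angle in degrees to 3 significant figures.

φ = 89.2°

Semi-major axis of the transfer orbit: a_t = (8650 + 32400)/2 = 20525 km.
The half-period of the transfer ellipse is t = π√(a_t³/μ) = 14630 s.
Target angular speed ω₂ = √(μ/r₂³) = 1.083×10^-4 rad/s.
Angle swept by the target during transfer: ω₂·t = 1.584 rad = 90.76°.
The relay satellite traverses 180° on the transfer ellipse, so the target must lead by 180° − 90.76° = 89.2°.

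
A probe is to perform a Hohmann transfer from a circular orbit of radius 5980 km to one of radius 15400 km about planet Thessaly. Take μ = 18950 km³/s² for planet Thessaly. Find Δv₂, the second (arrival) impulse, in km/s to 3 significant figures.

The Hohmann ellipse has a_t = (r₁ + r₂)/2 = 10690 km.
On the circular orbit at r = 15400 km, v_c = √(μ/r) = 1.1093 km/s.
Transfer-orbit speed at the same r (vis-viva, a = a_t): v_t = √[μ(2/r − 1/a_t)] = 0.82967 km/s.
Δv₂ = |v_t − v_c| = |0.82967 − 1.1093| = 0.2796 km/s.

Δv₂ = 0.280 km/s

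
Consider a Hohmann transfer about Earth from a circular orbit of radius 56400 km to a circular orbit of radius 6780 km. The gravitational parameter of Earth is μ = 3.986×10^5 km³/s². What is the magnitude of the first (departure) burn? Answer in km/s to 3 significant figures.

Δv₁ = 1.43 km/s

Transfer-ellipse semi-major axis a_t = (r₁ + r₂)/2 = (56400 + 6780)/2 = 31590 km.
On the circular orbit at r = 56400 km, v_c = √(μ/r) = 2.6585 km/s.
Transfer-orbit speed at the same r (vis-viva, a = a_t): v_t = √[μ(2/r − 1/a_t)] = 1.2316 km/s.
Δv₁ = |v_t − v_c| = |1.2316 − 2.6585| = 1.427 km/s.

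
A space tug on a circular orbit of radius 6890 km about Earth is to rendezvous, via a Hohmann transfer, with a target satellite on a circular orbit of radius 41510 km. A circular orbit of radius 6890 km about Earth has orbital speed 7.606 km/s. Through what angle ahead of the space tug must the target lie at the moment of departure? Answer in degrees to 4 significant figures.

From the circular-orbit relation v² = μ/r at r = 6890 km: μ = v²r = (7.606)² × 6890 = 3.98595×10^5 km³/s².
Semi-major axis of the transfer orbit: a_t = (6890 + 41510)/2 = 24200 km.
The half-period of the transfer ellipse is t = π√(a_t³/μ) = 18733 s.
Target angular speed ω₂ = √(μ/r₂³) = 7.4651×10^-5 rad/s.
Angle swept by the target during transfer: ω₂·t = 1.3984 rad = 80.12°.
Arrival is 180° from departure on the ellipse, so φ = 180° − 80.12° = 99.88°.

φ = 99.88°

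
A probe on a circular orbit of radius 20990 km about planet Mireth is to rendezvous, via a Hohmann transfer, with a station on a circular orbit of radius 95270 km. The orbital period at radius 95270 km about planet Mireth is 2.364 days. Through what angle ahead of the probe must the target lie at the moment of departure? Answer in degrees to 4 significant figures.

φ = 94.21°

From Kepler's third law T² = 4π²r³/μ at r = 95270 km, T = 2.364 days = 2.364 × 86400 s = 2.042496×10^5 s: μ = 4π²r³/T² = 8.18287×10^5 km³/s².
The Hohmann ellipse has a_t = (r₁ + r₂)/2 = 58130 km.
The half-period of the transfer ellipse is t = π√(a_t³/μ) = 48674 s.
The target's mean motion on its circular orbit is ω₂ = √(μ/r₂³) = 3.0762×10^-5 rad/s.
Angle swept by the target during transfer: ω₂·t = 1.4973 rad = 85.79°.
The probe traverses 180° on the transfer ellipse, so the target must lead by 180° − 85.79° = 94.21°.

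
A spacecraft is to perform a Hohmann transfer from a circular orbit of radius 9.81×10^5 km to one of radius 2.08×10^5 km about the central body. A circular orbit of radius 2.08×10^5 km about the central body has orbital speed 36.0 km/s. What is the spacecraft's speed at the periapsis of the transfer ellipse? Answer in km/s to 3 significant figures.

v = 46.2 km/s

From the circular-orbit relation v² = μ/r at r = 2.08×10^5 km: μ = v²r = (36.0)² × 2.08×10^5 = 2.69568×10^8 km³/s².
The Hohmann ellipse has a_t = (r₁ + r₂)/2 = 5.945×10^5 km.
The periapsis of the transfer ellipse is at r = 2.080×10^5 km.
Applying v² = μ(2/r − 1/a_t): v = 46.24 km/s.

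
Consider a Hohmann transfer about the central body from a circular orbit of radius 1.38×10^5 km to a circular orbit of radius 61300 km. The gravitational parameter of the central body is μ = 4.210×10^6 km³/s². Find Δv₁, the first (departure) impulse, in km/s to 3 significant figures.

Δv₁ = 1.19 km/s

The Hohmann ellipse has a_t = (r₁ + r₂)/2 = 99650 km.
Circular speed at r = 1.380×10^5 km: v_c = √(μ/r) = 5.523 km/s.
Transfer-orbit speed at the same r (vis-viva, a = a_t): v_t = √[μ(2/r − 1/a_t)] = 4.332 km/s.
Δv₁ = |v_t − v_c| = |4.332 − 5.523| = 1.191 km/s.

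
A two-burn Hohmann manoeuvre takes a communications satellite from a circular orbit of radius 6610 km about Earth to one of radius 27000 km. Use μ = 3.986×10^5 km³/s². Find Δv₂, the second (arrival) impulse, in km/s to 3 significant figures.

The Hohmann ellipse has a_t = (r₁ + r₂)/2 = 16805 km.
Circular speed at r = 27000 km: v_c = √(μ/r) = 3.8423 km/s.
Transfer-orbit speed at the same r (vis-viva, a = a_t): v_t = √[μ(2/r − 1/a_t)] = 2.4097 km/s.
Δv₂ = |v_t − v_c| = |2.4097 − 3.8423| = 1.433 km/s.

Δv₂ = 1.43 km/s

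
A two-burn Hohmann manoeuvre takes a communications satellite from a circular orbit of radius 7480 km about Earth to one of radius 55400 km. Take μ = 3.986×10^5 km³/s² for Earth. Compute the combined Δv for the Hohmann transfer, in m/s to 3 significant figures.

The Hohmann ellipse has a_t = (r₁ + r₂)/2 = 31440 km.
Circular speed at r₁: v₁ = √(μ/r₁) = √(3.986×10^5/7480) = 7.300 km/s.
Transfer-orbit speed at r₁ (vis-viva): v_p = √[μ(2/r₁ − 1/a_t)] = 9.690 km/s.
First burn Δv₁ = |v_p − v₁| = 2.390 km/s.
At r₂, v₂ = √(μ/r₂) = 2.682 km/s.
Transfer-orbit speed at r₂: v_a = √[μ(2/r₂ − 1/a_t)] = 1.308 km/s.
Second burn Δv₂ = |v₂ − v_a| = 1.374 km/s.
Total Δv = Δv₁ + Δv₂ = 3.764 km/s.

Δv = 3760 m/s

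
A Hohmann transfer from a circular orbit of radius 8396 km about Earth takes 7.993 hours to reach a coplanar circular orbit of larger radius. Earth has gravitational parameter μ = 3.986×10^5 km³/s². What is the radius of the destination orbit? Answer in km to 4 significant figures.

Transfer time t = 7.993 hours = 28774.8 s, and t = π√(a_t³/μ).
So a_t = (μ t²/π²)^(1/3) = (3.986×10^5 × (28774.8)² / π²)^(1/3) = 32217 km.
Since a_t = (r₁ + r₂)/2, r₂ = 2a_t − r₁ = 2×32217 − 8396 = 56038 km.

r₂ = 56040 km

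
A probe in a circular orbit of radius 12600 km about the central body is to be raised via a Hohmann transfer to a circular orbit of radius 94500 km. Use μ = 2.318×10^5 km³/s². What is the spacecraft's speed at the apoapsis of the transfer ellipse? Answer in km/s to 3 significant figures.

Semi-major axis of the transfer orbit: a_t = (12600 + 94500)/2 = 53550 km.
At apoapsis, r = 94500 km.
Vis-viva: v = √[μ(2/r − 1/a_t)] = √[2.318×10^5 × (2/94500 − 1/53550)] = 0.7597 km/s.

v = 0.760 km/s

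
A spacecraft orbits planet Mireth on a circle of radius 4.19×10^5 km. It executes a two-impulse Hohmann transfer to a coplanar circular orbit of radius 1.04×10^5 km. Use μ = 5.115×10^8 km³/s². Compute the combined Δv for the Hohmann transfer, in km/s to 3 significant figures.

Δv = 31.5 km/s

Semi-major axis of the transfer orbit: a_t = (4.190×10^5 + 1.040×10^5)/2 = 2.615×10^5 km.
Circular speed at r₁: v₁ = √(μ/r₁) = √(5.115×10^8/4.190×10^5) = 34.94 km/s.
On the transfer ellipse at r₁, vis-viva gives v_a = √[μ(2/r₁ − 1/a_t)] = 22.03 km/s.
First burn Δv₁ = |v_a − v₁| = 12.91 km/s.
Circular speed at r₂: v₂ = √(μ/r₂) = 70.13 km/s.
Transfer-orbit speed at r₂: v_p = √[μ(2/r₂ − 1/a_t)] = 88.77 km/s.
Second burn Δv₂ = |v₂ − v_p| = 18.64 km/s.
Total Δv = Δv₁ + Δv₂ = 31.55 km/s.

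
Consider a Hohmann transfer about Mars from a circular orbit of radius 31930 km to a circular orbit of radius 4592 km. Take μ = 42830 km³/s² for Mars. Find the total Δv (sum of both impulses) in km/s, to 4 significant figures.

Δv = 1.562 km/s

Transfer-ellipse semi-major axis a_t = (r₁ + r₂)/2 = (31930 + 4592)/2 = 18261 km.
At r₁ the circular-orbit speed is v₁ = √(μ/r₁) = 1.1582 km/s.
On the transfer ellipse at r₁, v² = μ(2/r − 1/a) gives v_a = √[μ(2/r₁ − 1/a_t)] = 0.58078 km/s.
First burn Δv₁ = |v_a − v₁| = 0.5774 km/s.
At r₂, v₂ = √(μ/r₂) = 3.0540 km/s.
Transfer-orbit speed at r₂: v_p = √[μ(2/r₂ − 1/a_t)] = 4.0384 km/s.
Second burn Δv₂ = |v₂ − v_p| = 0.9844 km/s.
Δv = Δv₁ + Δv₂ = 0.5774 + 0.9844 = 1.562 km/s.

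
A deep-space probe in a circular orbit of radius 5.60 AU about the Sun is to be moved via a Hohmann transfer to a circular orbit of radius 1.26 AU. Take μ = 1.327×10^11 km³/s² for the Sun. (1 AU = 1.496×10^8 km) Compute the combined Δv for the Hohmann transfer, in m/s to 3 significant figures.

Δv = 12300 m/s

In km: r₁ = 5.60 × 1.496×10^8 = 8.3776×10^8 km; r₂ = 1.26 × 1.496×10^8 = 1.88496×10^8 km.
The Hohmann ellipse has a_t = (r₁ + r₂)/2 = 5.13128×10^8 km.
At r₁ the circular-orbit speed is v₁ = √(μ/r₁) = 12.586 km/s.
Transfer-orbit speed at r₁ (vis-viva): v_a = √[μ(2/r₁ − 1/a_t)] = 7.6281 km/s.
First burn Δv₁ = |v_a − v₁| = 4.958 km/s.
At r₂, v₂ = √(μ/r₂) = 26.53 km/s.
Transfer-orbit speed at r₂: v_p = √[μ(2/r₂ − 1/a_t)] = 33.90 km/s.
Second burn Δv₂ = |v₂ − v_p| = 7.370 km/s.
Δv = Δv₁ + Δv₂ = 4.958 + 7.370 = 12.33 km/s.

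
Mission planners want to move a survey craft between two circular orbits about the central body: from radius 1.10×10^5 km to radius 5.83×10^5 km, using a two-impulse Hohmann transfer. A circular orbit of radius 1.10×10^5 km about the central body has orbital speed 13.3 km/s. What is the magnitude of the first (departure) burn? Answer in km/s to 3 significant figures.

From the circular-orbit relation v² = μ/r at r = 1.10×10^5 km: μ = v²r = (13.3)² × 1.10×10^5 = 1.94579×10^7 km³/s².
The Hohmann ellipse has a_t = (r₁ + r₂)/2 = 3.465×10^5 km.
On the circular orbit at r = 1.100×10^5 km, v_c = √(μ/r) = 13.300 km/s.
Transfer-orbit speed at the same r (vis-viva, a = a_t): v_t = √[μ(2/r − 1/a_t)] = 17.252 km/s.
Δv₁ = |v_t − v_c| = |17.252 − 13.300| = 3.952 km/s.

Δv₁ = 3.95 km/s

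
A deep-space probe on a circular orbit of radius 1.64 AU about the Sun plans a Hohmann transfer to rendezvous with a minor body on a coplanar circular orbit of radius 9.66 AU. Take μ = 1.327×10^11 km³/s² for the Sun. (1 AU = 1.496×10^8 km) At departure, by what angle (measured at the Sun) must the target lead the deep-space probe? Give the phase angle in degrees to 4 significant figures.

φ = 99.48°

In km: r₁ = 1.64 × 1.496×10^8 = 2.45344×10^8 km; r₂ = 9.66 × 1.496×10^8 = 1.445136×10^9 km.
Semi-major axis of the transfer orbit: a_t = (2.45344×10^8 + 1.445136×10^9)/2 = 8.4524×10^8 km.
The half-period of the transfer ellipse is t = π√(a_t³/μ) = 2.1193×10^8 s.
The target's mean motion on its circular orbit is ω₂ = √(μ/r₂³) = 6.6309×10^-9 rad/s.
Angle swept by the target during transfer: ω₂·t = 1.4053 rad = 80.52°.
Arrival is 180° from departure on the ellipse, so φ = 180° − 80.52° = 99.48°.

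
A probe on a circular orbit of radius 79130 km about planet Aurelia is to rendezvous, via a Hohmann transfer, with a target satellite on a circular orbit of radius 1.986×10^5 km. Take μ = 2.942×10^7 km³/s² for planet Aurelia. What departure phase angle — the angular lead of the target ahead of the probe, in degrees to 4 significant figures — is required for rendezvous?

φ = 74.76°

The Hohmann ellipse has a_t = (r₁ + r₂)/2 = 1.38865×10^5 km.
Transfer time t = π√(a_t³/μ) = 29972 s.
Target angular speed ω₂ = √(μ/r₂³) = 6.1285×10^-5 rad/s.
Angle swept by the target during transfer: ω₂·t = 1.8368 rad = 105.24°.
The probe traverses 180° on the transfer ellipse, so the target must lead by 180° − 105.24° = 74.76°.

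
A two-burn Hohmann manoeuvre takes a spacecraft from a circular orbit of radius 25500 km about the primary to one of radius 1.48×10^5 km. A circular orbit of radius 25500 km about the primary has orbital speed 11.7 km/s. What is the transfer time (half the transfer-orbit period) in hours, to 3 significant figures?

From the circular-orbit relation v² = μ/r at r = 25500 km: μ = v²r = (11.7)² × 25500 = 3.49069×10^6 km³/s².
Transfer-ellipse semi-major axis a_t = (r₁ + r₂)/2 = (25500 + 1.480×10^5)/2 = 86750 km.
Transfer time t = π√(a_t³/μ) = π√((86750)³ / 3.49069×10^6) = 42960 s.
Converting: 42960 s ÷ 3600 s/hour = 11.9 hours.

t = 11.9 hours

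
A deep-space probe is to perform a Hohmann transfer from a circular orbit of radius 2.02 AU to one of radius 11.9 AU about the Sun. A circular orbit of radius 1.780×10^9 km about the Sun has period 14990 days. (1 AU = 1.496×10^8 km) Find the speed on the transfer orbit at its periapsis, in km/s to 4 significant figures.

From Kepler's third law T² = 4π²r³/μ at r = 1.780×10^9 km, T = 14990 days = 14990 × 86400 s = 1.295136×10^9 s: μ = 4π²r³/T² = 1.32736×10^11 km³/s².
In km: r₁ = 2.02 × 1.496×10^8 = 3.02192×10^8 km; r₂ = 11.9 × 1.496×10^8 = 1.78024×10^9 km.
Semi-major axis of the transfer orbit: a_t = (3.02192×10^8 + 1.78024×10^9)/2 = 1.041216×10^9 km.
At periapsis, r = 3.02192×10^8 km.
From the vis-viva equation, v = √[μ(2/r − 1/a_t)] = 27.40 km/s.

v = 27.40 km/s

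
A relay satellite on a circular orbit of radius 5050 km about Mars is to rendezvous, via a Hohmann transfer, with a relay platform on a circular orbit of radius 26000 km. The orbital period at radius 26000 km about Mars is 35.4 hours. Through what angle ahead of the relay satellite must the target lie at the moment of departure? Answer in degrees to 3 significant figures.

From Kepler's third law T² = 4π²r³/μ at r = 26000 km, T = 35.4 hours = 35.4 × 3600 s = 1.2744×10^5 s: μ = 4π²r³/T² = 42723.6 km³/s².
The Hohmann ellipse has a_t = (r₁ + r₂)/2 = 15525 km.
The half-period of the transfer ellipse is t = π√(a_t³/μ) = 29401 s.
Target angular speed ω₂ = √(μ/r₂³) = 4.9303×10^-5 rad/s.
Angle swept by the target during transfer: ω₂·t = 1.44956 rad = 83.054°.
The relay satellite traverses 180° on the transfer ellipse, so the target must lead by 180° − 83.054° = 96.9°.

φ = 96.9°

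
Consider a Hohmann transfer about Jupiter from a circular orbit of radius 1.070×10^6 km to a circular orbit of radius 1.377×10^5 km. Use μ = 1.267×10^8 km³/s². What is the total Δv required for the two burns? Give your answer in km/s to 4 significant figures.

Δv = 15.73 km/s

Semi-major axis of the transfer orbit: a_t = (1.070×10^6 + 1.377×10^5)/2 = 6.0385×10^5 km.
Circular speed at r₁: v₁ = √(μ/r₁) = √(1.267×10^8/1.070×10^6) = 10.8817 km/s.
On the transfer ellipse at r₁, vis-viva gives v_a = √[μ(2/r₁ − 1/a_t)] = 5.19636 km/s.
First burn Δv₁ = |v_a − v₁| = 5.6853 km/s.
Circular speed at r₂: v₂ = √(μ/r₂) = 30.333 km/s.
Transfer-orbit speed at r₂: v_p = √[μ(2/r₂ − 1/a_t)] = 40.378 km/s.
Second burn Δv₂ = |v₂ − v_p| = 10.045 km/s.
Δv = Δv₁ + Δv₂ = 5.6853 + 10.045 = 15.73 km/s.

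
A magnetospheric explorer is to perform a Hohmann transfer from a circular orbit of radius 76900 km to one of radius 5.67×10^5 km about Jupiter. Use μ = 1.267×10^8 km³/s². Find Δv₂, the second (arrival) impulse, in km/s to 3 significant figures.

Semi-major axis of the transfer orbit: a_t = (76900 + 5.670×10^5)/2 = 3.2195×10^5 km.
Circular speed at r = 5.670×10^5 km: v_c = √(μ/r) = 14.9485 km/s.
Transfer-orbit speed at the same r (vis-viva, a = a_t): v_t = √[μ(2/r − 1/a_t)] = 7.30577 km/s.
Δv₂ = |v_t − v_c| = |7.30577 − 14.9485| = 7.643 km/s.

Δv₂ = 7.64 km/s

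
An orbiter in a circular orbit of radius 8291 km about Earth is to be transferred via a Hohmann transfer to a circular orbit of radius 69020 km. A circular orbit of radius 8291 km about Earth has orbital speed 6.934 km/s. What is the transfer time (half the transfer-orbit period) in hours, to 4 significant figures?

t = 10.50 hours

From the circular-orbit relation v² = μ/r at r = 8291 km: μ = v²r = (6.934)² × 8291 = 3.98634×10^5 km³/s².
The Hohmann ellipse has a_t = (r₁ + r₂)/2 = 38655.5 km.
Half the transfer-orbit period gives t = π√(a_t³/μ) = 37816 s.
Converting: 37816 s ÷ 3600 s/hour = 10.50 hours.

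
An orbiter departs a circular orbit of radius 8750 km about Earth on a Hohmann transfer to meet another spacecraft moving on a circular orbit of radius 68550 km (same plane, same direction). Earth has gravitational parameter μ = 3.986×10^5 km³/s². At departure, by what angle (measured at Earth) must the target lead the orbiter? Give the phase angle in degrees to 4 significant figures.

φ = 103.8°

The Hohmann ellipse has a_t = (r₁ + r₂)/2 = 38650 km.
The half-period of the transfer ellipse is t = π√(a_t³/μ) = 37809.90 s.
Target angular speed ω₂ = √(μ/r₂³) = 3.517689×10^-5 rad/s.
Angle swept by the target during transfer: ω₂·t = 1.33003 rad = 76.21°.
The orbiter traverses 180° on the transfer ellipse, so the target must lead by 180° − 76.21° = 103.8°.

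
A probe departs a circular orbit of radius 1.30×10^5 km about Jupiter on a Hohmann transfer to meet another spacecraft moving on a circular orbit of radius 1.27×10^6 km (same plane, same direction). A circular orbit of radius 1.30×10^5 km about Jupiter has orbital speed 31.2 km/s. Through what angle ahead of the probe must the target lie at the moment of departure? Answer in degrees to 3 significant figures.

φ = 106°

From the circular-orbit relation v² = μ/r at r = 1.30×10^5 km: μ = v²r = (31.2)² × 1.30×10^5 = 1.26547×10^8 km³/s².
Semi-major axis of the transfer orbit: a_t = (1.300×10^5 + 1.270×10^6)/2 = 7.000×10^5 km.
The half-period of the transfer ellipse is t = π√(a_t³/μ) = 1.6356×10^5 s.
Target angular speed ω₂ = √(μ/r₂³) = 7.8600×10^-6 rad/s.
Angle swept by the target during transfer: ω₂·t = 1.2856 rad = 73.66°.
The probe traverses 180° on the transfer ellipse, so the target must lead by 180° − 73.66° = 106°.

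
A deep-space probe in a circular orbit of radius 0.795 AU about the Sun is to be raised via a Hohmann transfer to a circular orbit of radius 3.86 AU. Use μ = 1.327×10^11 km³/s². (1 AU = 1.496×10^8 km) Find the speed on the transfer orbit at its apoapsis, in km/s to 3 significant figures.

v = 8.86 km/s

In km: r₁ = 0.795 × 1.496×10^8 = 1.18932×10^8 km; r₂ = 3.86 × 1.496×10^8 = 5.77456×10^8 km.
Semi-major axis of the transfer orbit: a_t = (1.18932×10^8 + 5.77456×10^8)/2 = 3.48194×10^8 km.
At apoapsis, r = 5.77456×10^8 km.
Applying v² = μ(2/r − 1/a_t): v = 8.860 km/s.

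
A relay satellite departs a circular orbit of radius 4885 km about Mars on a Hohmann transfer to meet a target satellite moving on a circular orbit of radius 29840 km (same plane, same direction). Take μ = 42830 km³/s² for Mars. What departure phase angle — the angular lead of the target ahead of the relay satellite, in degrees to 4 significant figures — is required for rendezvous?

φ = 100.1°

Semi-major axis of the transfer orbit: a_t = (4885 + 29840)/2 = 17362.5 km.
The half-period of the transfer ellipse is t = π√(a_t³/μ) = 34729 s.
Target angular speed ω₂ = √(μ/r₂³) = 4.0149×10^-5 rad/s.
Angle swept by the target during transfer: ω₂·t = 1.3943 rad = 79.89°.
The relay satellite traverses 180° on the transfer ellipse, so the target must lead by 180° − 79.89° = 100.1°.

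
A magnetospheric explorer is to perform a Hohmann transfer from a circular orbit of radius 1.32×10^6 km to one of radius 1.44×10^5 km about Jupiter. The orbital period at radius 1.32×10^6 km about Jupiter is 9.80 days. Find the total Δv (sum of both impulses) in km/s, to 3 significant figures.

Δv = 15.6 km/s

From Kepler's third law T² = 4π²r³/μ at r = 1.32×10^6 km, T = 9.80 days = 9.80 × 86400 s = 8.4672×10^5 s: μ = 4π²r³/T² = 1.26649×10^8 km³/s².
The Hohmann ellipse has a_t = (r₁ + r₂)/2 = 7.320×10^5 km.
At r₁ the circular-orbit speed is v₁ = √(μ/r₁) = 9.795 km/s.
On the transfer ellipse at r₁, vis-viva equation gives v_a = √[μ(2/r₁ − 1/a_t)] = 4.344 km/s.
First burn Δv₁ = |v_a − v₁| = 5.451 km/s.
At r₂, v₂ = √(μ/r₂) = 29.656 km/s.
Transfer-orbit speed at r₂: v_p = √[μ(2/r₂ − 1/a_t)] = 39.825 km/s.
Second burn Δv₂ = |v₂ − v_p| = 10.17 km/s.
Δv = Δv₁ + Δv₂ = 5.451 + 10.17 = 15.62 km/s.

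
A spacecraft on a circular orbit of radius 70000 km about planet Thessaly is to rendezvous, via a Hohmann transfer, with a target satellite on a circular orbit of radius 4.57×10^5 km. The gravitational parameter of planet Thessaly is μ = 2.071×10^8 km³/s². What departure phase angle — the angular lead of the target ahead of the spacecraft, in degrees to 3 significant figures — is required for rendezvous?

φ = 101°

The Hohmann ellipse has a_t = (r₁ + r₂)/2 = 2.635×10^5 km.
The half-period of the transfer ellipse is t = π√(a_t³/μ) = 29530 s.
Target angular speed ω₂ = √(μ/r₂³) = 4.658×10^-5 rad/s.
Angle swept by the target during transfer: ω₂·t = 1.3755 rad = 78.81°.
Arrival is 180° from departure on the ellipse, so φ = 180° − 78.81° = 101°.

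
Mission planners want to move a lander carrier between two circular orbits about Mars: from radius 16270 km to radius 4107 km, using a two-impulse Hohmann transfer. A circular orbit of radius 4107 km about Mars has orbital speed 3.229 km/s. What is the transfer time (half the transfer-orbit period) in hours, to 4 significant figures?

t = 4.337 hours

From the circular-orbit relation v² = μ/r at r = 4107 km: μ = v²r = (3.229)² × 4107 = 42821.4 km³/s².
The Hohmann ellipse has a_t = (r₁ + r₂)/2 = 10188.5 km.
By Kepler's third law the transfer-orbit period is T = 2π√(a_t³/μ), so t = T/2 = 15613 s.
Converting: 15613 s ÷ 3600 s/hour = 4.337 hours.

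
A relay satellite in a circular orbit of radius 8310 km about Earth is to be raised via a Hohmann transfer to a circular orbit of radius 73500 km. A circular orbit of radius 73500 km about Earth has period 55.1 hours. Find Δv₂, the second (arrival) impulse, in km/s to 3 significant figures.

Δv₂ = 1.28 km/s

From Kepler's third law T² = 4π²r³/μ at r = 73500 km, T = 55.1 hours = 55.1 × 3600 s = 1.9836×10^5 s: μ = 4π²r³/T² = 3.98395×10^5 km³/s².
The Hohmann ellipse has a_t = (r₁ + r₂)/2 = 40905 km.
On the circular orbit at r = 73500 km, v_c = √(μ/r) = 2.328 km/s.
Vis-viva on the transfer ellipse at r = 73500 km gives v_t = √[μ(2/r − 1/a_t)] = 1.049 km/s.
Δv₂ = |v_t − v_c| = |1.049 − 2.328| = 1.279 km/s.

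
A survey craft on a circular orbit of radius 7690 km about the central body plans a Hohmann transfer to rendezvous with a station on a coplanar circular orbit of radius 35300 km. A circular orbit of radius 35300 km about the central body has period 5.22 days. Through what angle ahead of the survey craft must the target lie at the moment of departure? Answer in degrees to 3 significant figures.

φ = 94.5°

From Kepler's third law T² = 4π²r³/μ at r = 35300 km, T = 5.22 days = 5.22 × 86400 s = 4.51008×10^5 s: μ = 4π²r³/T² = 8537.20 km³/s².
Transfer-ellipse semi-major axis a_t = (r₁ + r₂)/2 = (7690 + 35300)/2 = 21495 km.
Transfer time t = π√(a_t³/μ) = 1.07152×10^5 s.
The target's mean motion on its circular orbit is ω₂ = √(μ/r₂³) = 1.39314×10^-5 rad/s.
Angle swept by the target during transfer: ω₂·t = 1.4928 rad = 85.53°.
The survey craft traverses 180° on the transfer ellipse, so the target must lead by 180° − 85.53° = 94.5°.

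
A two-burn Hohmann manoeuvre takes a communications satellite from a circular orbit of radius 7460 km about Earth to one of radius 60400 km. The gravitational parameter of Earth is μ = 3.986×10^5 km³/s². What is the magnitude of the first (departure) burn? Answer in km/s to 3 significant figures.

Δv₁ = 2.44 km/s

Transfer-ellipse semi-major axis a_t = (r₁ + r₂)/2 = (7460 + 60400)/2 = 33930 km.
Circular speed at r = 7460 km: v_c = √(μ/r) = 7.310 km/s.
Transfer-orbit speed at the same r (vis-viva, a = a_t): v_t = √[μ(2/r − 1/a_t)] = 9.753 km/s.
Δv₁ = |v_t − v_c| = |9.753 − 7.310| = 2.443 km/s.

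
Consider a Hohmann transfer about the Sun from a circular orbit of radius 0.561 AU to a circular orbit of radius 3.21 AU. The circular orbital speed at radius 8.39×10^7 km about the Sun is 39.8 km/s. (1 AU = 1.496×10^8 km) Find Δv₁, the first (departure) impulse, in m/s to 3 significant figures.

Δv₁ = 12100 m/s

From the circular-orbit relation v² = μ/r at r = 8.39×10^7 km: μ = v²r = (39.8)² × 8.39×10^7 = 1.32901×10^11 km³/s².
In km: r₁ = 0.561 × 1.496×10^8 = 8.39256×10^7 km; r₂ = 3.21 × 1.496×10^8 = 4.80216×10^8 km.
Semi-major axis of the transfer orbit: a_t = (8.39256×10^7 + 4.80216×10^8)/2 = 2.820708×10^8 km.
On the circular orbit at r = 8.39256×10^7 km, v_c = √(μ/r) = 39.79 km/s.
Transfer-orbit speed at the same r (vis-viva, a = a_t): v_t = √[μ(2/r − 1/a_t)] = 51.92 km/s.
Δv₁ = |v_t − v_c| = |51.92 − 39.79| = 12.13 km/s.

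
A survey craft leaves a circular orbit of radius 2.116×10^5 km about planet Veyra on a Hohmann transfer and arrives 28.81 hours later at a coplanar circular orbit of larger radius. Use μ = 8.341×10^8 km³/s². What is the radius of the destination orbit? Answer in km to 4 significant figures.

r₂ = 1.726×10^6 km

Transfer time t = 28.81 hours = 1.03716×10^5 s, and t = π√(a_t³/μ).
So a_t = (μ t²/π²)^(1/3) = (8.341×10^8 × (1.03716×10^5)² / π²)^(1/3) = 9.6873×10^5 km.
Since a_t = (r₁ + r₂)/2, r₂ = 2a_t − r₁ = 2×9.6873×10^5 − 2.116×10^5 = 1.72586×10^6 km.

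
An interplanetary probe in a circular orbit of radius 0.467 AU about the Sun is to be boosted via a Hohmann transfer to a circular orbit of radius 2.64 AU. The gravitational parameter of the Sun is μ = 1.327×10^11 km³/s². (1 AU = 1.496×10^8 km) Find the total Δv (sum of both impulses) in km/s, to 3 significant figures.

In km: r₁ = 0.467 × 1.496×10^8 = 6.98632×10^7 km; r₂ = 2.64 × 1.496×10^8 = 3.94944×10^8 km.
Transfer-ellipse semi-major axis a_t = (r₁ + r₂)/2 = (6.98632×10^7 + 3.94944×10^8)/2 = 2.324036×10^8 km.
Circular speed at r₁: v₁ = √(μ/r₁) = √(1.327×10^11/6.98632×10^7) = 43.58 km/s.
On the transfer ellipse at r₁, vis-viva gives v_p = √[μ(2/r₁ − 1/a_t)] = 56.81 km/s.
First burn Δv₁ = |v_p − v₁| = 13.23 km/s.
At r₂, v₂ = √(μ/r₂) = 18.33 km/s.
Transfer-orbit speed at r₂: v_a = √[μ(2/r₂ − 1/a_t)] = 10.05 km/s.
Second burn Δv₂ = |v₂ − v_a| = 8.280 km/s.
Δv = Δv₁ + Δv₂ = 13.23 + 8.280 = 21.51 km/s.

Δv = 21.5 km/s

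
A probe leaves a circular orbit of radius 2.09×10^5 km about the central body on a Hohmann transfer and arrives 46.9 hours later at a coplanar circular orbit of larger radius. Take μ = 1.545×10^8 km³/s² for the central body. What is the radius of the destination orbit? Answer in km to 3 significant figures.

r₂ = 1.32×10^6 km

Transfer time t = 46.9 hours = 1.6884×10^5 s, and t = π√(a_t³/μ).
So a_t = (μ t²/π²)^(1/3) = (1.545×10^8 × (1.6884×10^5)² / π²)^(1/3) = 7.6418×10^5 km.
Since a_t = (r₁ + r₂)/2, r₂ = 2a_t − r₁ = 2×7.6418×10^5 − 2.090×10^5 = 1.31936×10^6 km.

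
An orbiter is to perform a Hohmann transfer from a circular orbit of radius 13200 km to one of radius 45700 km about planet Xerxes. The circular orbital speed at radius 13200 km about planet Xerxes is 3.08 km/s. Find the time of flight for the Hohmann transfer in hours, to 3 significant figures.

t = 12.5 hours

From the circular-orbit relation v² = μ/r at r = 13200 km: μ = v²r = (3.08)² × 13200 = 1.25220×10^5 km³/s².
Transfer-ellipse semi-major axis a_t = (r₁ + r₂)/2 = (13200 + 45700)/2 = 29450 km.
Transfer time t = π√(a_t³/μ) = π√((29450)³ / 1.25220×10^5) = 44870 s.
Converting: 44870 s ÷ 3600 s/hour = 12.5 hours.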